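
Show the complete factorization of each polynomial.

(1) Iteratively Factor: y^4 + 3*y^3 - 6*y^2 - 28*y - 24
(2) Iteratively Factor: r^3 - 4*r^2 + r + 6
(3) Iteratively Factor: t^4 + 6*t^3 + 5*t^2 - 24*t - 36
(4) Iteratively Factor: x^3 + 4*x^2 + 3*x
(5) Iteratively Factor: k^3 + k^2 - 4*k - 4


(1) = (y + 2)*(y^3 + y^2 - 8*y - 12) = (y + 2)^2*(y^2 - y - 6) = (y - 3)*(y + 2)^2*(y + 2)
(2) = (r - 2)*(r^2 - 2*r - 3) = (r - 2)*(r + 1)*(r - 3)
(3) = (t + 2)*(t^3 + 4*t^2 - 3*t - 18) = (t + 2)*(t + 3)*(t^2 + t - 6) = (t + 2)*(t + 3)^2*(t - 2)
(4) = (x + 1)*(x^2 + 3*x) = (x + 1)*(x + 3)*(x)
(5) = (k - 2)*(k^2 + 3*k + 2) = (k - 2)*(k + 2)*(k + 1)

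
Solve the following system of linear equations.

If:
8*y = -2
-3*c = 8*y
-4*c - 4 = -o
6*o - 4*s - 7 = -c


Then:
c = 2/3
o = 20/3
s = 101/12
y = -1/4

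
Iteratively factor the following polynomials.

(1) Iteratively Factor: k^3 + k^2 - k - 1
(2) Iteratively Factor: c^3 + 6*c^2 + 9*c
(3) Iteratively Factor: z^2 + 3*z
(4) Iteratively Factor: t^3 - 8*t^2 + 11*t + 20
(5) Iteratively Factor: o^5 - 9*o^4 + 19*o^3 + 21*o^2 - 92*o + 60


(1) = (k + 1)*(k^2 - 1) = (k + 1)^2*(k - 1)
(2) = (c + 3)*(c^2 + 3*c) = (c + 3)^2*(c)
(3) = (z)*(z + 3)
(4) = (t - 4)*(t^2 - 4*t - 5) = (t - 4)*(t + 1)*(t - 5)
(5) = (o - 1)*(o^4 - 8*o^3 + 11*o^2 + 32*o - 60) = (o - 3)*(o - 1)*(o^3 - 5*o^2 - 4*o + 20) = (o - 5)*(o - 3)*(o - 1)*(o^2 - 4) = (o - 5)*(o - 3)*(o - 2)*(o - 1)*(o + 2)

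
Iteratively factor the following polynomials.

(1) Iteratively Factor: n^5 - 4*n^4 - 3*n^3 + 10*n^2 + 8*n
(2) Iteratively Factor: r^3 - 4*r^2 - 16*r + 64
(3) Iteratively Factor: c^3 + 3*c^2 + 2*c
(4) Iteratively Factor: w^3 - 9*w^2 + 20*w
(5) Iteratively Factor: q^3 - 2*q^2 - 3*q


(1) = (n + 1)*(n^4 - 5*n^3 + 2*n^2 + 8*n) = (n - 4)*(n + 1)*(n^3 - n^2 - 2*n) = n*(n - 4)*(n + 1)*(n^2 - n - 2) = n*(n - 4)*(n - 2)*(n + 1)*(n + 1)
(2) = (r + 4)*(r^2 - 8*r + 16) = (r - 4)*(r + 4)*(r - 4)
(3) = (c + 1)*(c^2 + 2*c) = c*(c + 1)*(c + 2)
(4) = (w)*(w^2 - 9*w + 20) = w*(w - 4)*(w - 5)
(5) = (q + 1)*(q^2 - 3*q) = (q - 3)*(q + 1)*(q)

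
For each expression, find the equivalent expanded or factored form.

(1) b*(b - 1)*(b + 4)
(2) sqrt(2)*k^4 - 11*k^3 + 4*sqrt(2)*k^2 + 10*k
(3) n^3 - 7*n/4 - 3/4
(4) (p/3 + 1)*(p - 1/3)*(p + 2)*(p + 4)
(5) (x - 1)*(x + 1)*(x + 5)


(1) = b^3 + 3*b^2 - 4*b
(2) = k*(k - 5*sqrt(2))*(k - sqrt(2))*(sqrt(2)*k + 1)
(3) = (n - 3/2)*(n + 1/2)*(n + 1)
(4) = p^4/3 + 26*p^3/9 + 23*p^2/3 + 46*p/9 - 8/3
(5) = x^3 + 5*x^2 - x - 5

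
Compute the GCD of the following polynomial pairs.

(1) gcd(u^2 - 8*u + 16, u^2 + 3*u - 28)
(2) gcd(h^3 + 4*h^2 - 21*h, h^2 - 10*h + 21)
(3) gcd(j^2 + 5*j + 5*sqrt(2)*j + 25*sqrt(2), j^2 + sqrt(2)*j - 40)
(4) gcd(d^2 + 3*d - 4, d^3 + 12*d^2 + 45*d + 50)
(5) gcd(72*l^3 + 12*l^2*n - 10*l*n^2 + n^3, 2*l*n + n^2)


(1) = u - 4
(2) = gcd(h*(h - 3)*(h + 7), (h - 7)*(h - 3)) = h - 3
(3) = j + 5*sqrt(2)
(4) = 1
(5) = gcd((-6*l + n)^2*(2*l + n), n*(2*l + n)) = 2*l + n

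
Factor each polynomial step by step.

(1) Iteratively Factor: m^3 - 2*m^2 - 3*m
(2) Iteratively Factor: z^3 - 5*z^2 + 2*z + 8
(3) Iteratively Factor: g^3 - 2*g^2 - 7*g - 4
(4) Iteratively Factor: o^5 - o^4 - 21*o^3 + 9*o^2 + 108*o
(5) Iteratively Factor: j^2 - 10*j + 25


(1) = (m)*(m^2 - 2*m - 3) = m*(m - 3)*(m + 1)
(2) = (z - 4)*(z^2 - z - 2) = (z - 4)*(z - 2)*(z + 1)
(3) = (g + 1)*(g^2 - 3*g - 4) = (g - 4)*(g + 1)*(g + 1)
(4) = (o + 3)*(o^4 - 4*o^3 - 9*o^2 + 36*o) = o*(o + 3)*(o^3 - 4*o^2 - 9*o + 36) = o*(o - 3)*(o + 3)*(o^2 - o - 12) = o*(o - 4)*(o - 3)*(o + 3)*(o + 3)
(5) = (j - 5)*(j - 5)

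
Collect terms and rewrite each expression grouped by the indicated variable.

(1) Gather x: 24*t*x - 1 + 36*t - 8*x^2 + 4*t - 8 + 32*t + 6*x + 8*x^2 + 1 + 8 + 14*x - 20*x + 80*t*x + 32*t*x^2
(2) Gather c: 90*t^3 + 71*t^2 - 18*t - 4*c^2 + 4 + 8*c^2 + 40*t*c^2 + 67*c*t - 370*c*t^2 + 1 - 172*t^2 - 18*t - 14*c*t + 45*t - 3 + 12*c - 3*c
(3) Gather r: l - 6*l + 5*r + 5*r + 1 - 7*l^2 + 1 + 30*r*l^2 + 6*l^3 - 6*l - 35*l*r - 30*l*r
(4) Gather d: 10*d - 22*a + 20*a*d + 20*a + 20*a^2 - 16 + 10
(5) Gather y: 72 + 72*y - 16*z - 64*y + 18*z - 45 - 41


(1) = 32*t*x^2 + 104*t*x + 72*t
(2) = c^2*(40*t + 4) + c*(-370*t^2 + 53*t + 9) + 90*t^3 - 101*t^2 + 9*t + 2
(3) = 6*l^3 - 7*l^2 - 11*l + r*(30*l^2 - 65*l + 10) + 2
(4) = 20*a^2 - 2*a + d*(20*a + 10) - 6
(5) = 8*y + 2*z - 14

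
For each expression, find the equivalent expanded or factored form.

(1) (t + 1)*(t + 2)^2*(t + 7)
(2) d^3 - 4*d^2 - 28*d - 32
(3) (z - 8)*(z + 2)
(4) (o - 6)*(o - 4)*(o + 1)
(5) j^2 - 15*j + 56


(1) = t^4 + 12*t^3 + 43*t^2 + 60*t + 28
(2) = (d - 8)*(d + 2)^2
(3) = z^2 - 6*z - 16
(4) = o^3 - 9*o^2 + 14*o + 24
(5) = (j - 8)*(j - 7)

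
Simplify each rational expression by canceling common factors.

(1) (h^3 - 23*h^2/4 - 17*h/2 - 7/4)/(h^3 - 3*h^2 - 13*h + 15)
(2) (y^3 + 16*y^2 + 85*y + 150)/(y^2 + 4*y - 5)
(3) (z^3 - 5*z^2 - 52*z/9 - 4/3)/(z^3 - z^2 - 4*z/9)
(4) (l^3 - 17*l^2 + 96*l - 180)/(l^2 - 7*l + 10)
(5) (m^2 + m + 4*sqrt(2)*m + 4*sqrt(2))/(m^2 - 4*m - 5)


(1) = (4*h^3 - 23*h^2 - 34*h - 7)/(4*h^3 - 12*h^2 - 52*h + 60)
(2) = (y^2 + 11*y + 30)/(y - 1)
(3) = (3*z^2 - 16*z - 12)/(3*z^2 - 4*z)
(4) = (l^2 - 12*l + 36)/(l - 2)
(5) = (m + 4*sqrt(2))/(m - 5)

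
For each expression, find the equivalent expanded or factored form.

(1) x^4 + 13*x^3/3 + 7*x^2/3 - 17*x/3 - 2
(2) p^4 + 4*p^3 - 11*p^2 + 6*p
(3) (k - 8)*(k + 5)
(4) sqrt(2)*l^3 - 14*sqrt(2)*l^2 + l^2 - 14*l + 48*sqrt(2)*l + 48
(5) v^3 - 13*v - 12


(1) = (x - 1)*(x + 1/3)*(x + 2)*(x + 3)
(2) = p*(p - 1)^2*(p + 6)
(3) = k^2 - 3*k - 40
(4) = (l - 8)*(l - 6)*(sqrt(2)*l + 1)
(5) = (v - 4)*(v + 1)*(v + 3)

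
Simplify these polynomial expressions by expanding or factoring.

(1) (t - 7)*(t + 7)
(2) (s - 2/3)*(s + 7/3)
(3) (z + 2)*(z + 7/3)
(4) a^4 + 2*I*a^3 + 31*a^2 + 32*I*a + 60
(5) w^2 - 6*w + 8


(1) = t^2 - 49
(2) = s^2 + 5*s/3 - 14/9
(3) = z^2 + 13*z/3 + 14/3
(4) = (a - 5*I)*(a - I)*(a + 2*I)*(a + 6*I)
(5) = (w - 4)*(w - 2)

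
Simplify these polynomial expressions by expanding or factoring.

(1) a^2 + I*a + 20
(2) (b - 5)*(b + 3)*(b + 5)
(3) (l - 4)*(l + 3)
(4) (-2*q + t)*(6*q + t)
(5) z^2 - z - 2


(1) = (a - 4*I)*(a + 5*I)
(2) = b^3 + 3*b^2 - 25*b - 75
(3) = l^2 - l - 12
(4) = -12*q^2 + 4*q*t + t^2
(5) = (z - 2)*(z + 1)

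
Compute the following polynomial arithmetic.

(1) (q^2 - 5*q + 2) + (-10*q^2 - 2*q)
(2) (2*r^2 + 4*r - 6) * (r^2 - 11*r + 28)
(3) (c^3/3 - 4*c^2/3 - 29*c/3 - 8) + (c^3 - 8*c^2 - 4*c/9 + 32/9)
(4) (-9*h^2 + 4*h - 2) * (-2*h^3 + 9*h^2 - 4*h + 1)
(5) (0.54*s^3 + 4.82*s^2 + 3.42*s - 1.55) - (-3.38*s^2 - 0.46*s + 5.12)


(1) = -9*q^2 - 7*q + 2
(2) = 2*r^4 - 18*r^3 + 6*r^2 + 178*r - 168
(3) = 4*c^3/3 - 28*c^2/3 - 91*c/9 - 40/9
(4) = 18*h^5 - 89*h^4 + 76*h^3 - 43*h^2 + 12*h - 2
(5) = 0.54*s^3 + 8.2*s^2 + 3.88*s - 6.67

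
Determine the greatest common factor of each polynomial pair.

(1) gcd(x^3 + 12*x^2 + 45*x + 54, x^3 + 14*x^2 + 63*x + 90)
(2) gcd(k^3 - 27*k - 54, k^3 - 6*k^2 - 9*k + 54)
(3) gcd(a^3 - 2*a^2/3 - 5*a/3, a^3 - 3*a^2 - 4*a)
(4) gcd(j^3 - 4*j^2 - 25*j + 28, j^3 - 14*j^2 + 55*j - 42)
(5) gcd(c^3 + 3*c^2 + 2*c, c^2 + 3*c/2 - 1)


(1) = x^2 + 9*x + 18
(2) = gcd((k - 6)*(k + 3)^2, (k - 6)*(k - 3)*(k + 3)) = k^2 - 3*k - 18
(3) = gcd(a*(a - 5/3)*(a + 1), a*(a - 4)*(a + 1)) = a^2 + a
(4) = gcd((j - 7)*(j - 1)*(j + 4), (j - 7)*(j - 6)*(j - 1)) = j^2 - 8*j + 7
(5) = gcd(c*(c + 1)*(c + 2), (c - 1/2)*(c + 2)) = c + 2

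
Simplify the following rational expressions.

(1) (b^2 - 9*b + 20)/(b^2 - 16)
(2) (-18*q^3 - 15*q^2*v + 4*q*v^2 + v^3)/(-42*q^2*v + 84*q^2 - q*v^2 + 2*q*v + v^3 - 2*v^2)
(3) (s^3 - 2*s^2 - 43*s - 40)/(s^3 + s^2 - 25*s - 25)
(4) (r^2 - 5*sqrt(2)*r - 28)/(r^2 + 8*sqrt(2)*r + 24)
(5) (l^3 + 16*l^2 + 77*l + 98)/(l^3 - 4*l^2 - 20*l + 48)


(1) = (b - 5)/(b + 4)
(2) = (3*q^2 + 2*q*v - v^2)/(7*q*v - 14*q - v^2 + 2*v)
(3) = (s - 8)/(s - 5)
(4) = (r - 7*sqrt(2))/(r + 6*sqrt(2))
(5) = (l^3 + 16*l^2 + 77*l + 98)/(l^3 - 4*l^2 - 20*l + 48)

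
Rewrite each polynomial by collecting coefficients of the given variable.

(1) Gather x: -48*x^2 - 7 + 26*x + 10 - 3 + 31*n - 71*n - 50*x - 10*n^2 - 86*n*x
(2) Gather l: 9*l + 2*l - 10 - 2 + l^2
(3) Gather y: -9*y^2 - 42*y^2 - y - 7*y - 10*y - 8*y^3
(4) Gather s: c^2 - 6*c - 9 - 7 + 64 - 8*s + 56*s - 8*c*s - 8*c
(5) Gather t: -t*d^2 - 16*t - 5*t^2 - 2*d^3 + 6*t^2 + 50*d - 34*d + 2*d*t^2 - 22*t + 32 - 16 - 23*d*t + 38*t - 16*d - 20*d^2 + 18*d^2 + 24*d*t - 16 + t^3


(1) = -10*n^2 - 40*n - 48*x^2 + x*(-86*n - 24)
(2) = l^2 + 11*l - 12
(3) = -8*y^3 - 51*y^2 - 18*y
(4) = c^2 - 14*c + s*(48 - 8*c) + 48
(5) = -2*d^3 - 2*d^2 + t^3 + t^2*(2*d + 1) + t*(-d^2 + d)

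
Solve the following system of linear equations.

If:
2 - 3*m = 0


Then:
m = 2/3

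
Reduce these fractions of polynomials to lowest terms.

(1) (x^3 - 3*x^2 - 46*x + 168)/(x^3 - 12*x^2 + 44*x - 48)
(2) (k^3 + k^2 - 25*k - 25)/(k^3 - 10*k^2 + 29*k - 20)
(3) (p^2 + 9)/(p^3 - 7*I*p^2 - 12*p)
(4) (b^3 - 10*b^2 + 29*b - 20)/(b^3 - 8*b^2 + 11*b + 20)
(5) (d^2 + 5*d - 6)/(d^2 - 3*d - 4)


(1) = (x + 7)/(x - 2)
(2) = (k^2 + 6*k + 5)/(k^2 - 5*k + 4)
(3) = (p + 3*I)/(p^2 - 4*I*p)
(4) = (b - 1)/(b + 1)
(5) = (d^2 + 5*d - 6)/(d^2 - 3*d - 4)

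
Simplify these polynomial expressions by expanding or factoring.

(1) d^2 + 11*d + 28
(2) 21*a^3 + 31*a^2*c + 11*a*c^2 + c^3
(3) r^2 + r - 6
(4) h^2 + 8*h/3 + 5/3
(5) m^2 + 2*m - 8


(1) = (d + 4)*(d + 7)
(2) = (a + c)*(3*a + c)*(7*a + c)
(3) = (r - 2)*(r + 3)
(4) = (h + 1)*(h + 5/3)
(5) = (m - 2)*(m + 4)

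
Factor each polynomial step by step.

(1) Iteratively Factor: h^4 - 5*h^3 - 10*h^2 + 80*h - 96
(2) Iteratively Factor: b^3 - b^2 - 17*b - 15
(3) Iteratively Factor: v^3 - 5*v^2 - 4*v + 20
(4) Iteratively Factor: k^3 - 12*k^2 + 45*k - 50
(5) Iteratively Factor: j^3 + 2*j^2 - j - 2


(1) = (h + 4)*(h^3 - 9*h^2 + 26*h - 24) = (h - 2)*(h + 4)*(h^2 - 7*h + 12) = (h - 3)*(h - 2)*(h + 4)*(h - 4)
(2) = (b - 5)*(b^2 + 4*b + 3) = (b - 5)*(b + 3)*(b + 1)
(3) = (v - 2)*(v^2 - 3*v - 10) = (v - 2)*(v + 2)*(v - 5)
(4) = (k - 5)*(k^2 - 7*k + 10) = (k - 5)*(k - 2)*(k - 5)
(5) = (j + 1)*(j^2 + j - 2) = (j - 1)*(j + 1)*(j + 2)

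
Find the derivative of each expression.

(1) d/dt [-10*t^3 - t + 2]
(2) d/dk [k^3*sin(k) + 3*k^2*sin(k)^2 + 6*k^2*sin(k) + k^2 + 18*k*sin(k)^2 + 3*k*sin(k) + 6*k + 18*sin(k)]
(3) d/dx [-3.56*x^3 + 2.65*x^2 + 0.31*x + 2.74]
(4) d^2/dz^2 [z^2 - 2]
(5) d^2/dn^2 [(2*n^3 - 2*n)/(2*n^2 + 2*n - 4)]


(1) = -30*t^2 - 1
(2) = k^3*cos(k) + 3*k^2*sin(k) + 3*k^2*sin(2*k) + 6*k^2*cos(k) + 6*k*sin(k)^2 + 12*k*sin(k) + 18*k*sin(2*k) + 3*k*cos(k) + 2*k + 18*sin(k)^2 + 3*sin(k) + 18*cos(k) + 6
(3) = -10.68*x^2 + 5.3*x + 0.31
(4) = 2
(5) = 4/(n^3 + 6*n^2 + 12*n + 8)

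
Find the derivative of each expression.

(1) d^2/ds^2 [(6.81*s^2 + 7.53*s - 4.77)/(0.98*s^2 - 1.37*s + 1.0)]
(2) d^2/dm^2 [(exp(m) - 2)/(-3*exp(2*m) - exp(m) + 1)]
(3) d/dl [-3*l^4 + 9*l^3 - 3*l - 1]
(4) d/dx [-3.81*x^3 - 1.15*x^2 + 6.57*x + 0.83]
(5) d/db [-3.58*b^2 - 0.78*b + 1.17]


(1) = (32.749836*s^3 - 67.529448*s^2 - 5.851188*s + 25.695774)/(0.941192*s^6 - 3.947244*s^5 + 8.399286*s^4 - 10.626953*s^3 + 8.5707*s^2 - 4.11*s + 1.0)
(2) = (-9*exp(4*m) + 75*exp(3*m) + 25*exp(m) + 1)*exp(m)/(27*exp(6*m) + 27*exp(5*m) - 18*exp(4*m) - 17*exp(3*m) + 6*exp(2*m) + 3*exp(m) - 1)
(3) = -12*l^3 + 27*l^2 - 3
(4) = -11.43*x^2 - 2.3*x + 6.57
(5) = -7.16*b - 0.78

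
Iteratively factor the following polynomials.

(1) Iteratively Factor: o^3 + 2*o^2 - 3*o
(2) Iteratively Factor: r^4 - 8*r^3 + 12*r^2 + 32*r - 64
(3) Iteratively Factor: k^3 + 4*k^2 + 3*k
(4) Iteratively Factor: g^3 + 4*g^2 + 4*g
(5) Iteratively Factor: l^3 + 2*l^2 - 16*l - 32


(1) = (o)*(o^2 + 2*o - 3) = o*(o + 3)*(o - 1)
(2) = (r - 4)*(r^3 - 4*r^2 - 4*r + 16) = (r - 4)^2*(r^2 - 4) = (r - 4)^2*(r + 2)*(r - 2)
(3) = (k + 3)*(k^2 + k) = k*(k + 3)*(k + 1)
(4) = (g + 2)*(g^2 + 2*g) = (g + 2)^2*(g)
(5) = (l - 4)*(l^2 + 6*l + 8) = (l - 4)*(l + 2)*(l + 4)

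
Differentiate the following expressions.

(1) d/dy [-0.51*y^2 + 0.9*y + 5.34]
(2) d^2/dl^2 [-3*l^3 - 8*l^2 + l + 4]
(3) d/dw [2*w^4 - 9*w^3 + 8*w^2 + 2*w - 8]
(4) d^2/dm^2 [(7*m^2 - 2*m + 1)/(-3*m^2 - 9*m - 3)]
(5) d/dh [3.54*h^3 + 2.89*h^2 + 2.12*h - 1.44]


(1) = 0.9 - 1.02*y
(2) = -18*l - 16
(3) = 8*w^3 - 27*w^2 + 16*w + 2
(4) = 2*(23*m^3 + 18*m^2 - 15*m - 21)/(3*(m^6 + 9*m^5 + 30*m^4 + 45*m^3 + 30*m^2 + 9*m + 1))
(5) = 10.62*h^2 + 5.78*h + 2.12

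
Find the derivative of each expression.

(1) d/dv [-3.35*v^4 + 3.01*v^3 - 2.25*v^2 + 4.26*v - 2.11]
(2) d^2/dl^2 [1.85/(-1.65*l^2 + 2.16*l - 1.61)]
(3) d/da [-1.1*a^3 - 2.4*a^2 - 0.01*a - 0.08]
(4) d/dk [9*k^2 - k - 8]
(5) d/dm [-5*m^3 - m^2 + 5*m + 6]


(1) = -13.4*v^3 + 9.03*v^2 - 4.5*v + 4.26
(2) = (10.07325*l^2 - 13.1868*l - 1.85*(3.3*l - 2.16)*(6.6*l - 4.32) + 9.82905)/(1.65*l^2 - 2.16*l + 1.61)^3
(3) = -3.3*a^2 - 4.8*a - 0.01
(4) = 18*k - 1
(5) = -15*m^2 - 2*m + 5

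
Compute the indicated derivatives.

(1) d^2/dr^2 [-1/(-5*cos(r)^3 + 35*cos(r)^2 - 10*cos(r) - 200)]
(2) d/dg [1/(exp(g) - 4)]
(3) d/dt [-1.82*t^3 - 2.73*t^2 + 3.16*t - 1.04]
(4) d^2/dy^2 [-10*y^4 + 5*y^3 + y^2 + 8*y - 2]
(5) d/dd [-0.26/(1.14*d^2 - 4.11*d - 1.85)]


(1) = ((11*cos(r) - 56*cos(2*r) + 9*cos(3*r))*(cos(r)^3 - 7*cos(r)^2 + 2*cos(r) + 40)/4 + 2*(3*cos(r)^2 - 14*cos(r) + 2)^2*sin(r)^2)/(5*(cos(r)^3 - 7*cos(r)^2 + 2*cos(r) + 40)^3)
(2) = -exp(g)/(exp(g) - 4)^2
(3) = -5.46*t^2 - 5.46*t + 3.16
(4) = -120*y^2 + 30*y + 2
(5) = (0.5928*d - 1.0686)/(-1.14*d^2 + 4.11*d + 1.85)^2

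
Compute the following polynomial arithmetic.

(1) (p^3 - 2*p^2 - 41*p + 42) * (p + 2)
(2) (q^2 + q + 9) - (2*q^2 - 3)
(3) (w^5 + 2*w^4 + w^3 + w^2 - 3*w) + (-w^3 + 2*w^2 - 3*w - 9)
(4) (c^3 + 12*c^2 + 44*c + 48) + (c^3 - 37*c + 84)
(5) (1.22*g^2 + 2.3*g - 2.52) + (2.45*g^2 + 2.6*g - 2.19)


(1) = p^4 - 45*p^2 - 40*p + 84
(2) = -q^2 + q + 12
(3) = w^5 + 2*w^4 + 3*w^2 - 6*w - 9
(4) = 2*c^3 + 12*c^2 + 7*c + 132
(5) = 3.67*g^2 + 4.9*g - 4.71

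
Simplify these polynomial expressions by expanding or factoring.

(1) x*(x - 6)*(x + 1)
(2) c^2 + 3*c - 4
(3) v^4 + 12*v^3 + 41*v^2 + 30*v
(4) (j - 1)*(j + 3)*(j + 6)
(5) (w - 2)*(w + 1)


(1) = x^3 - 5*x^2 - 6*x
(2) = (c - 1)*(c + 4)
(3) = v*(v + 1)*(v + 5)*(v + 6)
(4) = j^3 + 8*j^2 + 9*j - 18
(5) = w^2 - w - 2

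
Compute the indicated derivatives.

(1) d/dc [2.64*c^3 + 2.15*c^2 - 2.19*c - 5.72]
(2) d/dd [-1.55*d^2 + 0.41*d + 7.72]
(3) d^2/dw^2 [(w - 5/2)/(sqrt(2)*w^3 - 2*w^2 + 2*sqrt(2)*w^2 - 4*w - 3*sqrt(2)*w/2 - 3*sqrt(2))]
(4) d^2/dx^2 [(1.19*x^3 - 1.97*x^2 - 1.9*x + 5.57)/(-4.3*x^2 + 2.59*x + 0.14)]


(1) = 7.92*c^2 + 4.3*c - 2.19
(2) = 0.41 - 3.1*d
(3) = 2*((5 - 2*w)*(-6*sqrt(2)*w^2 - 8*sqrt(2)*w + 8*w + 3*sqrt(2) + 8)^2 + 2*(-6*sqrt(2)*w^2 - 8*sqrt(2)*w + 8*w - (2*w - 5)*(3*sqrt(2)*w - 2 + 2*sqrt(2)) + 3*sqrt(2) + 8)*(-2*sqrt(2)*w^3 - 4*sqrt(2)*w^2 + 4*w^2 + 3*sqrt(2)*w + 8*w + 6*sqrt(2)))/(-2*sqrt(2)*w^3 - 4*sqrt(2)*w^2 + 4*w^2 + 3*sqrt(2)*w + 8*w + 6*sqrt(2))^3
(4) = (96.743742*x^3 - 613.409124*x^2 + 378.921396*x - 82.73517)/(79.507*x^6 - 143.6673*x^5 + 78.76869*x^4 - 8.018899*x^3 - 2.564562*x^2 - 0.152292*x - 0.002744)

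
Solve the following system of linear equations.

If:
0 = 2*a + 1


Then:
a = -1/2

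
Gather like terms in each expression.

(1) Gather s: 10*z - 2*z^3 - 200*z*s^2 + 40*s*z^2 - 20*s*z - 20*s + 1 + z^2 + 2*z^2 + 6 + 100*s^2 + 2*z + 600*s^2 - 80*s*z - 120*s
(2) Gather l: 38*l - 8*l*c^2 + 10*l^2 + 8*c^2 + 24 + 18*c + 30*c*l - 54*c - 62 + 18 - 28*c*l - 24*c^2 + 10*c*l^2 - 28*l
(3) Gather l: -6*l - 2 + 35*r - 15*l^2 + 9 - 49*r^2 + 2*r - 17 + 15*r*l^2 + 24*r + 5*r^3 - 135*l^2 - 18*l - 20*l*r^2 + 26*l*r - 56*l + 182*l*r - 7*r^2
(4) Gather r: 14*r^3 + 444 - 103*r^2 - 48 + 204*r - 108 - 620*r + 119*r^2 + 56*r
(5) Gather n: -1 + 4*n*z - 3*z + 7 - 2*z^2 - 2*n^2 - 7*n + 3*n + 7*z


(1) = s^2*(700 - 200*z) + s*(40*z^2 - 100*z - 140) - 2*z^3 + 3*z^2 + 12*z + 7
(2) = -16*c^2 - 36*c + l^2*(10*c + 10) + l*(-8*c^2 + 2*c + 10) - 20
(3) = l^2*(15*r - 150) + l*(-20*r^2 + 208*r - 80) + 5*r^3 - 56*r^2 + 61*r - 10
(4) = 14*r^3 + 16*r^2 - 360*r + 288
(5) = -2*n^2 + n*(4*z - 4) - 2*z^2 + 4*z + 6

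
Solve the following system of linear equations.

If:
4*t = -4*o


Then:
o = -t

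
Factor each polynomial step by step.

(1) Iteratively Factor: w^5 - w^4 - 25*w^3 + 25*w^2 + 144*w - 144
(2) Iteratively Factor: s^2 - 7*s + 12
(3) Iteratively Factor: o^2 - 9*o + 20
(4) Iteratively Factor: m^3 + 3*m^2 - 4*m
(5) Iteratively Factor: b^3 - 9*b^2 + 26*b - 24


(1) = (w + 4)*(w^4 - 5*w^3 - 5*w^2 + 45*w - 36) = (w - 4)*(w + 4)*(w^3 - w^2 - 9*w + 9) = (w - 4)*(w + 3)*(w + 4)*(w^2 - 4*w + 3) = (w - 4)*(w - 1)*(w + 3)*(w + 4)*(w - 3)
(2) = (s - 4)*(s - 3)
(3) = (o - 5)*(o - 4)
(4) = (m - 1)*(m^2 + 4*m) = (m - 1)*(m + 4)*(m)
(5) = (b - 2)*(b^2 - 7*b + 12) = (b - 3)*(b - 2)*(b - 4)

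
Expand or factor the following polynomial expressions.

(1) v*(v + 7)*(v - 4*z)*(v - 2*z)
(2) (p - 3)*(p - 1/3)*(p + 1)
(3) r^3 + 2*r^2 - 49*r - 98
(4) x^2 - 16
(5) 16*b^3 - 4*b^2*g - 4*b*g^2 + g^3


(1) = v^4 - 6*v^3*z + 7*v^3 + 8*v^2*z^2 - 42*v^2*z + 56*v*z^2
(2) = p^3 - 7*p^2/3 - 7*p/3 + 1
(3) = (r - 7)*(r + 2)*(r + 7)
(4) = (x - 4)*(x + 4)
(5) = (-4*b + g)*(-2*b + g)*(2*b + g)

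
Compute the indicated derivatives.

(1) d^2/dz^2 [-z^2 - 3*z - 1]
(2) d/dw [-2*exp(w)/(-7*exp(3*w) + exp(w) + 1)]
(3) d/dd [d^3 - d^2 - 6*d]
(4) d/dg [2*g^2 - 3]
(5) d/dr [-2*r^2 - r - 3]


(1) = -2
(2) = -28*exp(4*w)/(-7*exp(3*w) + exp(w) + 1)^2 - 2*exp(w)/(-7*exp(3*w) + exp(w) + 1)^2
(3) = 3*d^2 - 2*d - 6
(4) = 4*g
(5) = -4*r - 1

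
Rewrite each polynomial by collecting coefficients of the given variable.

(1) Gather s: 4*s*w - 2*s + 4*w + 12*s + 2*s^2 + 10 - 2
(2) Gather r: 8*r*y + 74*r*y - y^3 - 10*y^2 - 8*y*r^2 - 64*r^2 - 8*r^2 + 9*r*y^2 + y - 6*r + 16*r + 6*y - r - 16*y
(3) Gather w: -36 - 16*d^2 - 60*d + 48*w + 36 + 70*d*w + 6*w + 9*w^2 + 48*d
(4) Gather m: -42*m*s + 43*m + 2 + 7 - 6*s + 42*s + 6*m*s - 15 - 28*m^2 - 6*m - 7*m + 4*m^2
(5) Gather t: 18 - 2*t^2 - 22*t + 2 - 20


(1) = 2*s^2 + s*(4*w + 10) + 4*w + 8
(2) = r^2*(-8*y - 72) + r*(9*y^2 + 82*y + 9) - y^3 - 10*y^2 - 9*y
(3) = -16*d^2 - 12*d + 9*w^2 + w*(70*d + 54)
(4) = -24*m^2 + m*(30 - 36*s) + 36*s - 6
(5) = -2*t^2 - 22*t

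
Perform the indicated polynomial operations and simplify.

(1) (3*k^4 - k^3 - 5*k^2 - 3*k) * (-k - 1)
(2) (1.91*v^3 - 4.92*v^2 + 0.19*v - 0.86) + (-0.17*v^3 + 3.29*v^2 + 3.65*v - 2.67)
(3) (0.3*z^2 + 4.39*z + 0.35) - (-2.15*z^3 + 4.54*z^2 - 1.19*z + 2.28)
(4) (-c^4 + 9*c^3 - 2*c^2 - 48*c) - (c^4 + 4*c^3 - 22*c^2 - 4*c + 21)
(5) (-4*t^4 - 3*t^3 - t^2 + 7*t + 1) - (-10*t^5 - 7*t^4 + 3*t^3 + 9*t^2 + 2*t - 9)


(1) = -3*k^5 - 2*k^4 + 6*k^3 + 8*k^2 + 3*k
(2) = 1.74*v^3 - 1.63*v^2 + 3.84*v - 3.53
(3) = 2.15*z^3 - 4.24*z^2 + 5.58*z - 1.93
(4) = -2*c^4 + 5*c^3 + 20*c^2 - 44*c - 21
(5) = 10*t^5 + 3*t^4 - 6*t^3 - 10*t^2 + 5*t + 10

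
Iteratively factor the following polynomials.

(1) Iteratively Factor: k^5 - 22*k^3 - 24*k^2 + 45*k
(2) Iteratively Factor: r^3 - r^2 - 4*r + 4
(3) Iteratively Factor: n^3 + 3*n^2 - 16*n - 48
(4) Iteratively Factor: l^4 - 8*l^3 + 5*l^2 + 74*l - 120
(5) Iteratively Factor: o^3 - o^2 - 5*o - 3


(1) = (k + 3)*(k^4 - 3*k^3 - 13*k^2 + 15*k) = (k - 1)*(k + 3)*(k^3 - 2*k^2 - 15*k) = (k - 1)*(k + 3)^2*(k^2 - 5*k) = (k - 5)*(k - 1)*(k + 3)^2*(k)
(2) = (r - 2)*(r^2 + r - 2) = (r - 2)*(r - 1)*(r + 2)
(3) = (n - 4)*(n^2 + 7*n + 12) = (n - 4)*(n + 3)*(n + 4)
(4) = (l + 3)*(l^3 - 11*l^2 + 38*l - 40) = (l - 4)*(l + 3)*(l^2 - 7*l + 10) = (l - 5)*(l - 4)*(l + 3)*(l - 2)
(5) = (o + 1)*(o^2 - 2*o - 3) = (o - 3)*(o + 1)*(o + 1)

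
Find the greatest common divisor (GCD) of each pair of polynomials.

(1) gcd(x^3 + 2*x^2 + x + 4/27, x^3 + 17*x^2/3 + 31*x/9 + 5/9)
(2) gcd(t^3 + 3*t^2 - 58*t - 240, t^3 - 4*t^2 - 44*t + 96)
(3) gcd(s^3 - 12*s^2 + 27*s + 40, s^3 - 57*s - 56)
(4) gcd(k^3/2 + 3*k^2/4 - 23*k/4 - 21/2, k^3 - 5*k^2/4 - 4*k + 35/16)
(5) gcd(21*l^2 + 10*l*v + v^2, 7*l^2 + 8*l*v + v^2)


(1) = x^2 + 2*x/3 + 1/9
(2) = t^2 - 2*t - 48
(3) = gcd((s - 8)*(s - 5)*(s + 1), (s - 8)*(s + 1)*(s + 7)) = s^2 - 7*s - 8
(4) = gcd((k/2 + 1)*(k - 7/2)*(k + 3), (k - 5/2)*(k - 1/2)*(k + 7/4)) = 1
(5) = gcd((3*l + v)*(7*l + v), (l + v)*(7*l + v)) = 7*l + v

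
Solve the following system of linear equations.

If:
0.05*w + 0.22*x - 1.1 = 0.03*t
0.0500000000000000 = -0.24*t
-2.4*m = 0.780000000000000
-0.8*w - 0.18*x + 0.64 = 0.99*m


Then:
m = -0.32
t = -0.21
w = 0.09
x = 4.95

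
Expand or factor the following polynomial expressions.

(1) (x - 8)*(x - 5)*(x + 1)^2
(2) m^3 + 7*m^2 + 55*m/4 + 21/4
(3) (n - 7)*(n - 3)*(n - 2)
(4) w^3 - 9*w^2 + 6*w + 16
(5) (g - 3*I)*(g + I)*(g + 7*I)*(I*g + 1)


(1) = x^4 - 11*x^3 + 15*x^2 + 67*x + 40
(2) = (m + 1/2)*(m + 3)*(m + 7/2)
(3) = n^3 - 12*n^2 + 41*n - 42
(4) = (w - 8)*(w - 2)*(w + 1)
(5) = I*g^4 - 4*g^3 + 22*I*g^2 - 4*g + 21*I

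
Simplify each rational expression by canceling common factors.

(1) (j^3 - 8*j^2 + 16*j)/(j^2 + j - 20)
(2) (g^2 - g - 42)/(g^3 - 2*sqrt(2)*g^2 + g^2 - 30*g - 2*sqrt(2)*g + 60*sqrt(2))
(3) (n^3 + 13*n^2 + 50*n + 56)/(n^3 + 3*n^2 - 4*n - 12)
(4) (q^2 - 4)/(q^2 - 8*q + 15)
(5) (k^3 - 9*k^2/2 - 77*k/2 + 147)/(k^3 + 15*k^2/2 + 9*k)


(1) = (j^2 - 4*j)/(j + 5)
(2) = (g - 7)/(g^2 + g*(-5 - 2*sqrt(2)) + 10*sqrt(2))
(3) = (n^2 + 11*n + 28)/(n^2 + n - 6)
(4) = (q^2 - 4)/(q^2 - 8*q + 15)
(5) = (2*k^2 - 21*k + 49)/(2*k^2 + 3*k)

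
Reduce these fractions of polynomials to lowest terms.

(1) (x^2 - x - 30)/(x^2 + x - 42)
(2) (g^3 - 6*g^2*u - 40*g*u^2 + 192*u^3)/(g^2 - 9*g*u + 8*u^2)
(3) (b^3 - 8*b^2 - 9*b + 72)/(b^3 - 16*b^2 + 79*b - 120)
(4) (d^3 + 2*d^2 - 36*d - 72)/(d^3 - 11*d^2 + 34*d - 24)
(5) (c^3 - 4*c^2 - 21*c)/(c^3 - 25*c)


(1) = (x + 5)/(x + 7)
(2) = (-g^2 - 2*g*u + 24*u^2)/(-g + u)
(3) = (b + 3)/(b - 5)
(4) = (d^2 + 8*d + 12)/(d^2 - 5*d + 4)
(5) = (c^2 - 4*c - 21)/(c^2 - 25)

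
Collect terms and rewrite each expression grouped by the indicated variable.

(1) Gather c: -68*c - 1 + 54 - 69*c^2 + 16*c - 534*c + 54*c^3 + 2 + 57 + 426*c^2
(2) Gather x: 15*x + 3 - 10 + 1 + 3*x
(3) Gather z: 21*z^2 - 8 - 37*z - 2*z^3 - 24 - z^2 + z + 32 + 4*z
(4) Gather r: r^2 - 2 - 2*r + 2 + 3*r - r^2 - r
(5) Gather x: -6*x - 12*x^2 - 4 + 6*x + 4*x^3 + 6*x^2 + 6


(1) = 54*c^3 + 357*c^2 - 586*c + 112
(2) = 18*x - 6
(3) = -2*z^3 + 20*z^2 - 32*z
(4) = 0
(5) = 4*x^3 - 6*x^2 + 2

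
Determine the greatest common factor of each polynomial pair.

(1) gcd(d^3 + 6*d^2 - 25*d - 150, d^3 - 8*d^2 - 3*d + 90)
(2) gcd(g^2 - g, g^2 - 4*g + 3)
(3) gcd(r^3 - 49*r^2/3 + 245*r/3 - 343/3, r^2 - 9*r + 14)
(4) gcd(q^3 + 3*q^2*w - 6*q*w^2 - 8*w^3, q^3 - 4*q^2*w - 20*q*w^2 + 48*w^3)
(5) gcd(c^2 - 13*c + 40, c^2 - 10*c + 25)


(1) = d - 5
(2) = gcd(g*(g - 1), (g - 3)*(g - 1)) = g - 1
(3) = r - 7
(4) = q^2 + 2*q*w - 8*w^2
(5) = c - 5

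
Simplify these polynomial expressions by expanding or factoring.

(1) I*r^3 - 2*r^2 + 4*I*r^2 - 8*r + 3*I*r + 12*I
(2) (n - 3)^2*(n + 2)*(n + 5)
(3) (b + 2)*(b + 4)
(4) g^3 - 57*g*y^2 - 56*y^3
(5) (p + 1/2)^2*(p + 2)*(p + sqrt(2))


(1) = (r + 4)*(r + 3*I)*(I*r + 1)
(2) = n^4 + n^3 - 23*n^2 + 3*n + 90
(3) = b^2 + 6*b + 8
(4) = (g - 8*y)*(g + y)*(g + 7*y)
(5) = p^4 + sqrt(2)*p^3 + 3*p^3 + 9*p^2/4 + 3*sqrt(2)*p^2 + p/2 + 9*sqrt(2)*p/4 + sqrt(2)/2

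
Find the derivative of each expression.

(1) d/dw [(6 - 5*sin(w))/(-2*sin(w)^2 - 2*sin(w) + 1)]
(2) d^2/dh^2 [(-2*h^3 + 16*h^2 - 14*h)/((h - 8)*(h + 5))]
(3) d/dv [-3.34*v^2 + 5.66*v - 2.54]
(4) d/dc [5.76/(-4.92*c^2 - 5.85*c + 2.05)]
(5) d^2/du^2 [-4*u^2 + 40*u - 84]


(1) = (-10*sin(w)^2 + 24*sin(w) + 7)*cos(w)/(2*sin(w) - cos(2*w))^2
(2) = 32*(-4*h^3 + 75*h^2 - 705*h + 1705)/(h^6 - 9*h^5 - 93*h^4 + 693*h^3 + 3720*h^2 - 14400*h - 64000)
(3) = 5.66 - 6.68*v
(4) = (56.6784*c + 33.696)/(4.92*c^2 + 5.85*c - 2.05)^2
(5) = -8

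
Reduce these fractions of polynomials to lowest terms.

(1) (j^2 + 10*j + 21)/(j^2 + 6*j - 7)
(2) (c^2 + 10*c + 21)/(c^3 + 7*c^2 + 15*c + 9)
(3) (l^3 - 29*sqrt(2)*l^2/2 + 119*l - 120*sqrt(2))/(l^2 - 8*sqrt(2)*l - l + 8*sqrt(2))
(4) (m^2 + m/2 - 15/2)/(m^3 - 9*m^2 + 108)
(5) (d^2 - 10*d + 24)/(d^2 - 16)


(1) = (j + 3)/(j - 1)
(2) = (c + 7)/(c^2 + 4*c + 3)
(3) = (2*l^2 - 13*sqrt(2)*l + 30)/(2*l - 2)
(4) = (2*m - 5)/(2*m^2 - 24*m + 72)
(5) = (d - 6)/(d + 4)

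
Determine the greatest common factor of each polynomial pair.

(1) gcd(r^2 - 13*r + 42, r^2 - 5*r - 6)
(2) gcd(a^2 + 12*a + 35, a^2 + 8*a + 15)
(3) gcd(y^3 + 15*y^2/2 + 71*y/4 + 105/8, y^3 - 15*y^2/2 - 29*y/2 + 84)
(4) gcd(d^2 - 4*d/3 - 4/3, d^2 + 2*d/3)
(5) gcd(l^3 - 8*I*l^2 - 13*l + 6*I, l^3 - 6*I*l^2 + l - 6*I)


(1) = gcd((r - 7)*(r - 6), (r - 6)*(r + 1)) = r - 6
(2) = gcd((a + 5)*(a + 7), (a + 3)*(a + 5)) = a + 5
(3) = y + 7/2
(4) = gcd((d - 2)*(d + 2/3), d*(d + 2/3)) = d + 2/3
(5) = gcd((l - 6*I)*(l - I)^2, (l - 6*I)*(l - I)*(l + I)) = l^2 - 7*I*l - 6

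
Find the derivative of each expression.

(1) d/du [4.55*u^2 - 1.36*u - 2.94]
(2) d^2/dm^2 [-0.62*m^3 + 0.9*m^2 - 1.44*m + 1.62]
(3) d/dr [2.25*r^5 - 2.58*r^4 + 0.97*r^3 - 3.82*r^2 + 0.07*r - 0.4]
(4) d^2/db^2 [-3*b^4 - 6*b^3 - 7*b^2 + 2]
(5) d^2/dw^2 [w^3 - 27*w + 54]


(1) = 9.1*u - 1.36
(2) = 1.8 - 3.72*m
(3) = 11.25*r^4 - 10.32*r^3 + 2.91*r^2 - 7.64*r + 0.07
(4) = -36*b^2 - 36*b - 14
(5) = 6*w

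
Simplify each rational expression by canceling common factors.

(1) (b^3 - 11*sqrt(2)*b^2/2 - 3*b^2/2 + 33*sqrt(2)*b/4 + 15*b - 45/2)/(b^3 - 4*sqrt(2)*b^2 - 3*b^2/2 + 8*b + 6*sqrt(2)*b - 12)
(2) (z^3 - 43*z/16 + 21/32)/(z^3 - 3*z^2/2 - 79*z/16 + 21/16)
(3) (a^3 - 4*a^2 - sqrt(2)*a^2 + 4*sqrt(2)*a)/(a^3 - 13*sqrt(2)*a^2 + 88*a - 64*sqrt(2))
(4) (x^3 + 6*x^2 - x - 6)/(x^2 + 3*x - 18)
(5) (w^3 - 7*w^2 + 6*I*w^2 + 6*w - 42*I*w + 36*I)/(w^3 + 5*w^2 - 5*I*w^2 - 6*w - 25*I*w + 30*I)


(1) = (8*b^2 - 44*sqrt(2)*b + 120)/(8*b^2 - 32*sqrt(2)*b + 64)
(2) = (2*z - 3)/(2*z - 6)
(3) = (a^2 - 4*a)/(a^2 - 12*sqrt(2)*a + 64)
(4) = (x^2 - 1)/(x - 3)
(5) = (w^2 + w*(-6 + 6*I) - 36*I)/(w^2 + w*(6 - 5*I) - 30*I)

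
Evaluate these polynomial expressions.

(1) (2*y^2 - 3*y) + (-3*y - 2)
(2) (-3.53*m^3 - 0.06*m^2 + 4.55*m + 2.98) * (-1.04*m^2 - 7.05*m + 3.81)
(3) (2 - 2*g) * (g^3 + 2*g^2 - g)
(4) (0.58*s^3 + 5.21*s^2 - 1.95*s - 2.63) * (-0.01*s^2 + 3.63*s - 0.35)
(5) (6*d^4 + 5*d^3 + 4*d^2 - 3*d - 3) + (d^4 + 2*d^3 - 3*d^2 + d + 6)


(1) = 2*y^2 - 6*y - 2
(2) = 3.6712*m^5 + 24.9489*m^4 - 17.7583*m^3 - 35.4053*m^2 - 3.6735*m + 11.3538
(3) = -2*g^4 - 2*g^3 + 6*g^2 - 2*g
(4) = -0.0058*s^5 + 2.0533*s^4 + 18.7288*s^3 - 8.8757*s^2 - 8.8644*s + 0.9205
(5) = 7*d^4 + 7*d^3 + d^2 - 2*d + 3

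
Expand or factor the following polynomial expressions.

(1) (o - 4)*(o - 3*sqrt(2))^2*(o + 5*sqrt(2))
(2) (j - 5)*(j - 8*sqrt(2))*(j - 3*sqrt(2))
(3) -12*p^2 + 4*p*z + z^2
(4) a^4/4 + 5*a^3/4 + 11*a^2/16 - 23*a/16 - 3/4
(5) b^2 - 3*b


(1) = o^4 - 4*o^3 - sqrt(2)*o^3 - 42*o^2 + 4*sqrt(2)*o^2 + 90*sqrt(2)*o + 168*o - 360*sqrt(2)
(2) = j^3 - 11*sqrt(2)*j^2 - 5*j^2 + 48*j + 55*sqrt(2)*j - 240
(3) = (-2*p + z)*(6*p + z)
(4) = (a/4 + 1)*(a - 1)*(a + 1/2)*(a + 3/2)
(5) = b*(b - 3)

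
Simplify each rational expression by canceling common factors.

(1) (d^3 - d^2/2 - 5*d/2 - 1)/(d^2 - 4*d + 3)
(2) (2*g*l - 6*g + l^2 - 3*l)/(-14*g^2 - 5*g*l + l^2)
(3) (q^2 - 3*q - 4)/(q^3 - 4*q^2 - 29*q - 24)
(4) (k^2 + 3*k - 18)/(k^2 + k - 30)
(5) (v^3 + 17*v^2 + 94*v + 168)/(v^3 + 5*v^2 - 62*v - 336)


(1) = (2*d^3 - d^2 - 5*d - 2)/(2*d^2 - 8*d + 6)
(2) = (3 - l)/(7*g - l)
(3) = (q - 4)/(q^2 - 5*q - 24)
(4) = (k - 3)/(k - 5)
(5) = (v + 4)/(v - 8)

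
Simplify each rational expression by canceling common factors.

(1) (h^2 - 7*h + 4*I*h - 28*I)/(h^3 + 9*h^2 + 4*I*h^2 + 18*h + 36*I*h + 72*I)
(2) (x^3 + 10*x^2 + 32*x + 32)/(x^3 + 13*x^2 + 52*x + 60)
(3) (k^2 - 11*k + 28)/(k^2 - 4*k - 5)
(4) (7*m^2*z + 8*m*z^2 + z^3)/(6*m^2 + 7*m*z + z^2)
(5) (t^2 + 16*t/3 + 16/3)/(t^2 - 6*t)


(1) = (h - 7)/(h^2 + 9*h + 18)
(2) = (x^2 + 8*x + 16)/(x^2 + 11*x + 30)
(3) = (k^2 - 11*k + 28)/(k^2 - 4*k - 5)
(4) = (7*m*z + z^2)/(6*m + z)
(5) = (3*t^2 + 16*t + 16)/(3*t^2 - 18*t)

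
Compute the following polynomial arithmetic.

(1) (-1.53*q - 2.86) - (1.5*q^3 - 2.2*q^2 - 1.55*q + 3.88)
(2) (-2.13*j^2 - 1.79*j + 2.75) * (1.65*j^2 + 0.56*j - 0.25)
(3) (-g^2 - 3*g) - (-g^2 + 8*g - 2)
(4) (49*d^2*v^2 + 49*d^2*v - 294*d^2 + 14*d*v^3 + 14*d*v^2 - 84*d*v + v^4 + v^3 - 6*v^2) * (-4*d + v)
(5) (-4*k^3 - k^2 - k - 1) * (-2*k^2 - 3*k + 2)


(1) = -1.5*q^3 + 2.2*q^2 + 0.02*q - 6.74
(2) = -3.5145*j^4 - 4.1463*j^3 + 4.0676*j^2 + 1.9875*j - 0.6875
(3) = 2 - 11*g
(4) = -196*d^3*v^2 - 196*d^3*v + 1176*d^3 - 7*d^2*v^3 - 7*d^2*v^2 + 42*d^2*v + 10*d*v^4 + 10*d*v^3 - 60*d*v^2 + v^5 + v^4 - 6*v^3
(5) = 8*k^5 + 14*k^4 - 3*k^3 + 3*k^2 + k - 2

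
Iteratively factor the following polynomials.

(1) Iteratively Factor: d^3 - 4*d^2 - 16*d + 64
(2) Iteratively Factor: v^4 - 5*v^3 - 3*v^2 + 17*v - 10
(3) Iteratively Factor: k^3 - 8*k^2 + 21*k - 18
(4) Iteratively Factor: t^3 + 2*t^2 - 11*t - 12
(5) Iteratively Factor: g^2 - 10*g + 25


(1) = (d - 4)*(d^2 - 16) = (d - 4)^2*(d + 4)
(2) = (v - 1)*(v^3 - 4*v^2 - 7*v + 10) = (v - 1)^2*(v^2 - 3*v - 10) = (v - 1)^2*(v + 2)*(v - 5)
(3) = (k - 3)*(k^2 - 5*k + 6) = (k - 3)^2*(k - 2)
(4) = (t + 4)*(t^2 - 2*t - 3) = (t + 1)*(t + 4)*(t - 3)
(5) = (g - 5)*(g - 5)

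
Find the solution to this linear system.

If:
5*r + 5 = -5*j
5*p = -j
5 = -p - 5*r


Then:
j = 0
p = 0
r = -1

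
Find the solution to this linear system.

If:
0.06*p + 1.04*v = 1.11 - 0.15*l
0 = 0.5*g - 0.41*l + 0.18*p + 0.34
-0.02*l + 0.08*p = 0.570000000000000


Then:
g = -4.60121212121212*v - 0.225454545454545
l = 4.13636363636364 - 6.3030303030303*v
p = 8.15909090909091 - 1.57575757575758*v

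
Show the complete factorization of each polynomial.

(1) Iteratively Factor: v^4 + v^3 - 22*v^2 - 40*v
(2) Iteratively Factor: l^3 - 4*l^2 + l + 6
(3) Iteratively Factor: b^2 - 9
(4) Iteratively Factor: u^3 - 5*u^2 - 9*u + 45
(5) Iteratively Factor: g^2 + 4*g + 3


(1) = (v - 5)*(v^3 + 6*v^2 + 8*v) = v*(v - 5)*(v^2 + 6*v + 8) = v*(v - 5)*(v + 4)*(v + 2)
(2) = (l + 1)*(l^2 - 5*l + 6) = (l - 2)*(l + 1)*(l - 3)
(3) = (b - 3)*(b + 3)
(4) = (u - 5)*(u^2 - 9) = (u - 5)*(u - 3)*(u + 3)
(5) = (g + 3)*(g + 1)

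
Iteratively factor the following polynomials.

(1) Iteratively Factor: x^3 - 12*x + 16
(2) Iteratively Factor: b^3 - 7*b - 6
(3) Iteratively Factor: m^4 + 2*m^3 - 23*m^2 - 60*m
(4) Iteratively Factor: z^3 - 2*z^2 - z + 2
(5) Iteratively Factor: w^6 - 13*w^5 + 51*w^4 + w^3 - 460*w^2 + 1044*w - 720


(1) = (x - 2)*(x^2 + 2*x - 8) = (x - 2)^2*(x + 4)
(2) = (b - 3)*(b^2 + 3*b + 2) = (b - 3)*(b + 1)*(b + 2)
(3) = (m)*(m^3 + 2*m^2 - 23*m - 60) = m*(m - 5)*(m^2 + 7*m + 12) = m*(m - 5)*(m + 4)*(m + 3)
(4) = (z - 1)*(z^2 - z - 2) = (z - 1)*(z + 1)*(z - 2)
(5) = (w - 2)*(w^5 - 11*w^4 + 29*w^3 + 59*w^2 - 342*w + 360) = (w - 4)*(w - 2)*(w^4 - 7*w^3 + w^2 + 63*w - 90) = (w - 4)*(w - 2)^2*(w^3 - 5*w^2 - 9*w + 45) = (w - 5)*(w - 4)*(w - 2)^2*(w^2 - 9) = (w - 5)*(w - 4)*(w - 2)^2*(w + 3)*(w - 3)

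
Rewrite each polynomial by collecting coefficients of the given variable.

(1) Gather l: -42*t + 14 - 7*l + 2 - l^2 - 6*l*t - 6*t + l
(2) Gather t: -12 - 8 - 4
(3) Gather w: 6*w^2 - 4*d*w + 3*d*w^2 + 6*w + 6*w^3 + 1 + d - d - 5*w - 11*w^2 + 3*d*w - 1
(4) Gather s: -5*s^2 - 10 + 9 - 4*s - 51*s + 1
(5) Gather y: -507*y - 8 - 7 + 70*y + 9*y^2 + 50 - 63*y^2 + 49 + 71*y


(1) = -l^2 + l*(-6*t - 6) - 48*t + 16
(2) = -24
(3) = 6*w^3 + w^2*(3*d - 5) + w*(1 - d)
(4) = -5*s^2 - 55*s
(5) = -54*y^2 - 366*y + 84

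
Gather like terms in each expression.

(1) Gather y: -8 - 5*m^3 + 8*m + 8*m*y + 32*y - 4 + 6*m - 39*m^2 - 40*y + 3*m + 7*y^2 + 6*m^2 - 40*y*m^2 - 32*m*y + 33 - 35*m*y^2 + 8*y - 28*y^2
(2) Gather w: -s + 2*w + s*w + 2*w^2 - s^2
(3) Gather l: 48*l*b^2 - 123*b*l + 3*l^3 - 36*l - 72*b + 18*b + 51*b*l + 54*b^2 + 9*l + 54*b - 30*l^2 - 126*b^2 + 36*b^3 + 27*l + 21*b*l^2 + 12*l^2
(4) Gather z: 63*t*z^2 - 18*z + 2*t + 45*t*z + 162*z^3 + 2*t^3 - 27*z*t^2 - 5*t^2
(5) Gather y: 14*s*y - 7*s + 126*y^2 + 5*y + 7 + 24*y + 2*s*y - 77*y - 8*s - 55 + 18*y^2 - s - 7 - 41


(1) = -5*m^3 - 33*m^2 + 17*m + y^2*(-35*m - 21) + y*(-40*m^2 - 24*m) + 21
(2) = -s^2 - s + 2*w^2 + w*(s + 2)
(3) = 36*b^3 - 72*b^2 + 3*l^3 + l^2*(21*b - 18) + l*(48*b^2 - 72*b)
(4) = 2*t^3 - 5*t^2 + 63*t*z^2 + 2*t + 162*z^3 + z*(-27*t^2 + 45*t - 18)
(5) = -16*s + 144*y^2 + y*(16*s - 48) - 96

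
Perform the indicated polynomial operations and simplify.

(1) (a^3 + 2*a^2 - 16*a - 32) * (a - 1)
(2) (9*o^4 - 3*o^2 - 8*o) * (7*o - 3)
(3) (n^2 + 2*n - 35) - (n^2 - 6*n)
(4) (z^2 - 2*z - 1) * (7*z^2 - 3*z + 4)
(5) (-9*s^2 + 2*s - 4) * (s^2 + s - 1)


(1) = a^4 + a^3 - 18*a^2 - 16*a + 32
(2) = 63*o^5 - 27*o^4 - 21*o^3 - 47*o^2 + 24*o
(3) = 8*n - 35
(4) = 7*z^4 - 17*z^3 + 3*z^2 - 5*z - 4
(5) = -9*s^4 - 7*s^3 + 7*s^2 - 6*s + 4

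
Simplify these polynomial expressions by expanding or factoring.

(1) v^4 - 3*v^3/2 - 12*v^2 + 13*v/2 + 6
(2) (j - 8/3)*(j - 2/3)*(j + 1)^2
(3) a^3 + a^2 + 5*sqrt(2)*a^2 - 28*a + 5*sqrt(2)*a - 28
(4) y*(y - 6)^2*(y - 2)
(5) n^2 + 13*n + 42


(1) = (v - 4)*(v - 1)*(v + 1/2)*(v + 3)
(2) = j^4 - 4*j^3/3 - 35*j^2/9 + 2*j/9 + 16/9
(3) = (a + 1)*(a - 2*sqrt(2))*(a + 7*sqrt(2))
(4) = y^4 - 14*y^3 + 60*y^2 - 72*y
(5) = (n + 6)*(n + 7)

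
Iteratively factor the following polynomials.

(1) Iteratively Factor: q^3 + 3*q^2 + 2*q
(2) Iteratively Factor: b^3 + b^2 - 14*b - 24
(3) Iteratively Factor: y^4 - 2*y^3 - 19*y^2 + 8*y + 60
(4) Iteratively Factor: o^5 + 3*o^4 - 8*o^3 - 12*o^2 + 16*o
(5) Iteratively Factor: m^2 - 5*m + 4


(1) = (q + 2)*(q^2 + q) = q*(q + 2)*(q + 1)
(2) = (b - 4)*(b^2 + 5*b + 6) = (b - 4)*(b + 3)*(b + 2)
(3) = (y - 2)*(y^3 - 19*y - 30) = (y - 5)*(y - 2)*(y^2 + 5*y + 6) = (y - 5)*(y - 2)*(y + 3)*(y + 2)
(4) = (o)*(o^4 + 3*o^3 - 8*o^2 - 12*o + 16) = o*(o + 4)*(o^3 - o^2 - 4*o + 4) = o*(o - 1)*(o + 4)*(o^2 - 4) = o*(o - 2)*(o - 1)*(o + 4)*(o + 2)
(5) = (m - 4)*(m - 1)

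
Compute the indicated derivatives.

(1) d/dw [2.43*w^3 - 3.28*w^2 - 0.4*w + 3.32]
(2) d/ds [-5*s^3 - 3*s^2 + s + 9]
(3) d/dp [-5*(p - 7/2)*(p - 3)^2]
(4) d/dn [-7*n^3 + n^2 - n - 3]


(1) = 7.29*w^2 - 6.56*w - 0.4
(2) = -15*s^2 - 6*s + 1
(3) = 5*(10 - 3*p)*(p - 3)
(4) = -21*n^2 + 2*n - 1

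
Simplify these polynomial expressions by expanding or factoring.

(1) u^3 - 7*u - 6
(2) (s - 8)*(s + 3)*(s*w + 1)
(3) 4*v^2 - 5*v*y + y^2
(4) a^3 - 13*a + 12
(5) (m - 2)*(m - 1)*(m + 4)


(1) = (u - 3)*(u + 1)*(u + 2)
(2) = s^3*w - 5*s^2*w + s^2 - 24*s*w - 5*s - 24
(3) = (-4*v + y)*(-v + y)
(4) = (a - 3)*(a - 1)*(a + 4)
(5) = m^3 + m^2 - 10*m + 8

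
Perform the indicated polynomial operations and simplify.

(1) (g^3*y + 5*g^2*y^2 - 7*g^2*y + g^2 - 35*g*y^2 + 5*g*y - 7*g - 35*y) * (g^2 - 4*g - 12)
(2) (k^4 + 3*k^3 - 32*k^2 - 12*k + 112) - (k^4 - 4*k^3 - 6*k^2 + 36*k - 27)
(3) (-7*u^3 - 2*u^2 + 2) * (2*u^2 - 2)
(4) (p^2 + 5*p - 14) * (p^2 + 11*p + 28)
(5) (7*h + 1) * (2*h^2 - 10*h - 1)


(1) = g^5*y + 5*g^4*y^2 - 11*g^4*y + g^4 - 55*g^3*y^2 + 21*g^3*y - 11*g^3 + 80*g^2*y^2 + 29*g^2*y + 16*g^2 + 420*g*y^2 + 80*g*y + 84*g + 420*y
(2) = 7*k^3 - 26*k^2 - 48*k + 139
(3) = -14*u^5 - 4*u^4 + 14*u^3 + 8*u^2 - 4
(4) = p^4 + 16*p^3 + 69*p^2 - 14*p - 392
(5) = 14*h^3 - 68*h^2 - 17*h - 1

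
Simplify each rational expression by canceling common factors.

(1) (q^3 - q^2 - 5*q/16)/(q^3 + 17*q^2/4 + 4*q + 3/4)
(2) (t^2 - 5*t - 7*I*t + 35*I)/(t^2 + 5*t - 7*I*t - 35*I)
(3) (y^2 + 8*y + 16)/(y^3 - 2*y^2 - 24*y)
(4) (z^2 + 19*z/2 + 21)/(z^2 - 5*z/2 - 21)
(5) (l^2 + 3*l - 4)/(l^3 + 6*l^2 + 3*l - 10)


(1) = (4*q^2 - 5*q)/(4*q^2 + 16*q + 12)
(2) = (t - 5)/(t + 5)
(3) = (y + 4)/(y^2 - 6*y)
(4) = (z + 6)/(z - 6)
(5) = (l + 4)/(l^2 + 7*l + 10)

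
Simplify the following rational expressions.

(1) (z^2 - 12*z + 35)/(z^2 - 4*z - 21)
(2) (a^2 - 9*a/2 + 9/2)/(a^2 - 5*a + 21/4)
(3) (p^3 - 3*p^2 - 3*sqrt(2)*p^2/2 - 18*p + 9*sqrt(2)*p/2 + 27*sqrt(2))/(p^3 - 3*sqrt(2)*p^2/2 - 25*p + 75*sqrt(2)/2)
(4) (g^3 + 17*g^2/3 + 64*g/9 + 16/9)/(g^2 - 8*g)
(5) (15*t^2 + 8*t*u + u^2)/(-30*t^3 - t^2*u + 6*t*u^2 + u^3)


(1) = (z - 5)/(z + 3)
(2) = (2*a - 6)/(2*a - 7)
(3) = (4*p^2 - 12*p - 72)/(4*p^2 - 100)
(4) = (9*g^3 + 51*g^2 + 64*g + 16)/(9*g^2 - 72*g)
(5) = -1/(2*t - u)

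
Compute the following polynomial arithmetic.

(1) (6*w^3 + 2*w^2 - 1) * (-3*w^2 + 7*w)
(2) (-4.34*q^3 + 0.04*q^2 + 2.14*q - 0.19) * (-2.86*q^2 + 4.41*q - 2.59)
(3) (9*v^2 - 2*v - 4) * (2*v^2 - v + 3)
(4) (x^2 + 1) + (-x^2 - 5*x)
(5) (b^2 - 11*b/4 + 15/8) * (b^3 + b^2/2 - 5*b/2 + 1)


(1) = -18*w^5 + 36*w^4 + 14*w^3 + 3*w^2 - 7*w
(2) = 12.4124*q^5 - 19.2538*q^4 + 5.2966*q^3 + 9.8772*q^2 - 6.3805*q + 0.4921
(3) = 18*v^4 - 13*v^3 + 21*v^2 - 2*v - 12
(4) = 1 - 5*x
(5) = b^5 - 9*b^4/4 - 2*b^3 + 141*b^2/16 - 119*b/16 + 15/8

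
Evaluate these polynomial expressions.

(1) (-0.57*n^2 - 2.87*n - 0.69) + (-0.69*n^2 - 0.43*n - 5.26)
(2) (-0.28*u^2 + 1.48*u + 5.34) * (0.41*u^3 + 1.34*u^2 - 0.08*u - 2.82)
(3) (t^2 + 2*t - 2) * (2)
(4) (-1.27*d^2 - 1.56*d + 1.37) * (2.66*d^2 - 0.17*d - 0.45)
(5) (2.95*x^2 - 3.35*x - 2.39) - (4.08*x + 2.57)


(1) = -1.26*n^2 - 3.3*n - 5.95
(2) = -0.1148*u^5 + 0.2316*u^4 + 4.195*u^3 + 7.8268*u^2 - 4.6008*u - 15.0588
(3) = 2*t^2 + 4*t - 4
(4) = -3.3782*d^4 - 3.9337*d^3 + 4.4809*d^2 + 0.4691*d - 0.6165
(5) = 2.95*x^2 - 7.43*x - 4.96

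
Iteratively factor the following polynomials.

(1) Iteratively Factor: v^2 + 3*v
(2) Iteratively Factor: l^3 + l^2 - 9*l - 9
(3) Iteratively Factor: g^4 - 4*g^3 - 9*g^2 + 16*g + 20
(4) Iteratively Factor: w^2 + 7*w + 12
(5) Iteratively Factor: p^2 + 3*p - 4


(1) = (v + 3)*(v)
(2) = (l + 3)*(l^2 - 2*l - 3) = (l - 3)*(l + 3)*(l + 1)
(3) = (g + 2)*(g^3 - 6*g^2 + 3*g + 10) = (g + 1)*(g + 2)*(g^2 - 7*g + 10) = (g - 2)*(g + 1)*(g + 2)*(g - 5)
(4) = (w + 4)*(w + 3)
(5) = (p + 4)*(p - 1)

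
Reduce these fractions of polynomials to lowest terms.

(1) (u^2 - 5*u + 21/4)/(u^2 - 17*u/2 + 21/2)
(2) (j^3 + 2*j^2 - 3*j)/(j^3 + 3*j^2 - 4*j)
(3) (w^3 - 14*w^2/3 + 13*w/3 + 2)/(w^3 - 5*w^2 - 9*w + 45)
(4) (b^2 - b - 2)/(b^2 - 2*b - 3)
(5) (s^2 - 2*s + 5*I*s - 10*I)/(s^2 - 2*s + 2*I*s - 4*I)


(1) = (2*u - 7)/(2*u - 14)
(2) = (j + 3)/(j + 4)
(3) = (3*w^2 - 5*w - 2)/(3*w^2 - 6*w - 45)
(4) = (b - 2)/(b - 3)
(5) = (s + 5*I)/(s + 2*I)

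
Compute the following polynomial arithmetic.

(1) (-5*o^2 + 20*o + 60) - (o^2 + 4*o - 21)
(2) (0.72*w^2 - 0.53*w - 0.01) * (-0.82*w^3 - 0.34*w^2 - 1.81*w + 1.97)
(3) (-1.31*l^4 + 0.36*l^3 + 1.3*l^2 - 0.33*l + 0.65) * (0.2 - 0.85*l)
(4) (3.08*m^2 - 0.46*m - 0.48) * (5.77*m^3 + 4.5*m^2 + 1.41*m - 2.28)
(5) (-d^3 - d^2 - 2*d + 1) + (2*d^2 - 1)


(1) = -6*o^2 + 16*o + 81
(2) = -0.5904*w^5 + 0.1898*w^4 - 1.1148*w^3 + 2.3811*w^2 - 1.026*w - 0.0197
(3) = 1.1135*l^5 - 0.568*l^4 - 1.033*l^3 + 0.5405*l^2 - 0.6185*l + 0.13
(4) = 17.7716*m^5 + 11.2058*m^4 - 0.4968*m^3 - 9.831*m^2 + 0.372*m + 1.0944
(5) = -d^3 + d^2 - 2*d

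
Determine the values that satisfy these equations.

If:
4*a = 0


Then:
a = 0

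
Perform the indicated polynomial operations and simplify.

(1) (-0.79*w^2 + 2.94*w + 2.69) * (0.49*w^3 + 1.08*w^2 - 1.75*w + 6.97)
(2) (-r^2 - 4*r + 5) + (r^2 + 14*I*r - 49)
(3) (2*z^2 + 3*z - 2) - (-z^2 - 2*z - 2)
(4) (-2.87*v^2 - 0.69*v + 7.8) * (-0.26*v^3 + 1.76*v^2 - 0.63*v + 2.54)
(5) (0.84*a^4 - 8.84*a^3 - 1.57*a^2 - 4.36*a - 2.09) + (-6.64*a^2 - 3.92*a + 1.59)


(1) = -0.3871*w^5 + 0.5874*w^4 + 5.8758*w^3 - 7.7461*w^2 + 15.7843*w + 18.7493
(2) = -4*r + 14*I*r - 44
(3) = 3*z^2 + 5*z
(4) = 0.7462*v^5 - 4.8718*v^4 - 1.4343*v^3 + 6.8729*v^2 - 6.6666*v + 19.812
(5) = 0.84*a^4 - 8.84*a^3 - 8.21*a^2 - 8.28*a - 0.5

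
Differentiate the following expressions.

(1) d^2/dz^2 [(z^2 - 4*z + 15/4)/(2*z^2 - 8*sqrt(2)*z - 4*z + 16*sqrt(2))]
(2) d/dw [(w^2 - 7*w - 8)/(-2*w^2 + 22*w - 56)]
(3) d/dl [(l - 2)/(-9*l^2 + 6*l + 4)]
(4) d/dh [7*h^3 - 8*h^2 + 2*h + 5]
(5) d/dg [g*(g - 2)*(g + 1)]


(1) = ((-z + 1 + 2*sqrt(2))^2*(4*z^2 - 16*z + 15) + (-4*z^2 + 16*z + 16*(z - 2)*(-z + 1 + 2*sqrt(2)) - 15)*(z^2 - 4*sqrt(2)*z - 2*z + 8*sqrt(2))/4 + (z^2 - 4*sqrt(2)*z - 2*z + 8*sqrt(2))^2)/(z^2 - 4*sqrt(2)*z - 2*z + 8*sqrt(2))^3
(2) = 2*(w^2 - 18*w + 71)/(w^4 - 22*w^3 + 177*w^2 - 616*w + 784)
(3) = (9*l^2 - 36*l + 16)/(81*l^4 - 108*l^3 - 36*l^2 + 48*l + 16)
(4) = 21*h^2 - 16*h + 2
(5) = 3*g^2 - 2*g - 2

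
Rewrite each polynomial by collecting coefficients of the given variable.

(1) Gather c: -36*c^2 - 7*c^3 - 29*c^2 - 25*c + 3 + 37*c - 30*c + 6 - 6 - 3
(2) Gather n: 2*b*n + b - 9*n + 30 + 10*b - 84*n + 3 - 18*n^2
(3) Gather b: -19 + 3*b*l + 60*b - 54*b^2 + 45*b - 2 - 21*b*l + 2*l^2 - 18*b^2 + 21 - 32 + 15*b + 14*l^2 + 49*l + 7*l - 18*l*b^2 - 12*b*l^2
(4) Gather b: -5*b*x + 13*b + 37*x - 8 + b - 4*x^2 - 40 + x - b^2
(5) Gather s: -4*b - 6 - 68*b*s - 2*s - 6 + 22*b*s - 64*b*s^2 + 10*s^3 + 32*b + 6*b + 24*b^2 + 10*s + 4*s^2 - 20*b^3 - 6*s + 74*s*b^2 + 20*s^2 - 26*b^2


(1) = -7*c^3 - 65*c^2 - 18*c
(2) = 11*b - 18*n^2 + n*(2*b - 93) + 33
(3) = b^2*(-18*l - 72) + b*(-12*l^2 - 18*l + 120) + 16*l^2 + 56*l - 32
(4) = -b^2 + b*(14 - 5*x) - 4*x^2 + 38*x - 48
(5) = -20*b^3 - 2*b^2 + 34*b + 10*s^3 + s^2*(24 - 64*b) + s*(74*b^2 - 46*b + 2) - 12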